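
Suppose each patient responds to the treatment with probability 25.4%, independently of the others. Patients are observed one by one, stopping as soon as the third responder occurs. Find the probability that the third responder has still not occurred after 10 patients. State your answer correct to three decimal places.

0.514

Needing more than 10 patients ⇔ fewer than 3 successes in the first 10. With X ~ Binomial(10, 0.254), P(Y > 10) = P(X ≤ 2).
  k=0: C(10,0)·0.254^0·0.746^10 = 0.05338
  k=1: C(10,1)·0.254^1·0.746^9 = 0.18175
  k=2: C(10,2)·0.254^2·0.746^8 = 0.27848
P(X ≤ 2) = 0.51361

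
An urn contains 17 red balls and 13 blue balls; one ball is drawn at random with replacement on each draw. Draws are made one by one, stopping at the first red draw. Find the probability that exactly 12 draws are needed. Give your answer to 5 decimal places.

Geometric (trials to first success), p = 0.566667.
P(Y = 12) = (1−p)^11 · p = 0.00010117 · 0.566667 = 0.0000573

0.00006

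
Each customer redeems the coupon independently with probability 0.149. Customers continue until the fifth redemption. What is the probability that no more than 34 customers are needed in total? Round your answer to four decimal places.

0.5860

Finishing within 34 customers ⇔ at least 5 successes in the first 34. With X ~ Binomial(34, 0.149), P(Y ≤ 34) = 1 − P(X ≤ 4).
  k=0: C(34,0)·0.149^0·0.851^34 = 0.004146
  k=1: C(34,1)·0.149^1·0.851^33 = 0.024680
  k=2: C(34,2)·0.149^2·0.851^32 = 0.071299
  k=3: C(34,3)·0.149^3·0.851^31 = 0.133158
  k=4: C(34,4)·0.149^4·0.851^30 = 0.180686
1 − 0.413968 = 0.586032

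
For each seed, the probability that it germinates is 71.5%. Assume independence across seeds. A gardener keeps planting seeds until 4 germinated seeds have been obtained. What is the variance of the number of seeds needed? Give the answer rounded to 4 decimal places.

Y = total seeds until the fourth success; negative binomial with r=4, p=0.715.
Var(Y) = r(1−p)/p² = 4·0.285 / 0.715² = 2.229938

2.2299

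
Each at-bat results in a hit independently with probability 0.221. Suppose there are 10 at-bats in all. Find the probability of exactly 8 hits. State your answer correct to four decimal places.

X ~ Binomial(n=10, p=0.221).
P(X=8) = C(10,8) · p^8 · (1−p)^2
= 45 · 5.6903e-06 · 0.60684 = 0.000155

0.0002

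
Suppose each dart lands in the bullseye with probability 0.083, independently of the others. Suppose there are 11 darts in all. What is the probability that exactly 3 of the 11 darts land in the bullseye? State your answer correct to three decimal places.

X ~ Binomial(n=11, p=0.083).
P(X=3) = C(11,3) · p^3 · (1−p)^8
= 165 · 0.00057179 · 0.49998 = 0.04717

0.047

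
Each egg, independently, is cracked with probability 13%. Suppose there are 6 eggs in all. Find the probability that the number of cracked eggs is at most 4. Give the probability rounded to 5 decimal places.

X ~ Binomial(6, 0.13); P(X ≤ 4) = Σ C(6,k) p^k (1−p)^(6−k) over k:
  k=0: C(6,0)·0.13^0·0.87^6 = 0.4336262
  k=1: C(6,1)·0.13^1·0.87^5 = 0.3887683
  k=2: C(6,2)·0.13^2·0.87^4 = 0.1452295
  k=3: C(6,3)·0.13^3·0.87^3 = 0.0289346
  k=4: C(6,4)·0.13^4·0.87^2 = 0.0032427
Total = 0.9998014

0.99980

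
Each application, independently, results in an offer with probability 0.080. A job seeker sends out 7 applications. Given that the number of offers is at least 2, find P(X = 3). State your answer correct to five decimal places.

X ~ Binomial(7, 0.08). Want P(X=3 | X≥2) = P(X=3) / P(X≥2).
P(X=3) = C(7,3)·0.08^3·0.92^4 = 0.0128378
P(X≥2) = 1 − 0.5578466 − 0.3395588 = 0.1025946
Ratio = 0.0128378 / 0.1025946 = 0.1251310

0.12513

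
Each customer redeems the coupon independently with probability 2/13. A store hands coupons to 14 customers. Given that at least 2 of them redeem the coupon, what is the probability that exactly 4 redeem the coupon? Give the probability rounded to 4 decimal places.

X ~ Binomial(14, 0.153846). Want P(X=4 | X≥2) = P(X=4) / P(X≥2).
P(X=4) = C(14,4)·0.153846^4·0.846154^10 = 0.105505
P(X≥2) = 1 − 0.096447 − 0.245503 = 0.658050
Ratio = 0.105505 / 0.658050 = 0.160330

0.1603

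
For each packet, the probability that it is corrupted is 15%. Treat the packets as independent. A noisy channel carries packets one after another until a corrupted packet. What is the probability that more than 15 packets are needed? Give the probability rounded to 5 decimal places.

0.08735

Y = number of packets to the first success; geometric, p = 0.15.
P(Y > 15) = P(first 15 all fail) = (1−p)^15 = 0.0873542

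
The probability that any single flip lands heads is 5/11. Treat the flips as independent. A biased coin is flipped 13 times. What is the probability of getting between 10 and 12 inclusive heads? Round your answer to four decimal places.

X ~ Binomial(13, 0.454545); P(10 ≤ X ≤ 12) = Σ C(13,k) p^k (1−p)^(13−k) over k:
  k=10: C(13,10)·0.454545^10·0.545455^3 = 0.017475
  k=11: C(13,11)·0.454545^11·0.545455^2 = 0.003972
  k=12: C(13,12)·0.454545^12·0.545455^1 = 0.000552
Total = 0.021998

0.0220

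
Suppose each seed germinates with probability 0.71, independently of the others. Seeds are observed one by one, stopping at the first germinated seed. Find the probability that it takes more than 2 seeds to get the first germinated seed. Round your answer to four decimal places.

Y = number of seeds to the first success; geometric, p = 0.71.
P(Y > 2) = P(first 2 all fail) = (1−p)^2 = 0.084100

0.0841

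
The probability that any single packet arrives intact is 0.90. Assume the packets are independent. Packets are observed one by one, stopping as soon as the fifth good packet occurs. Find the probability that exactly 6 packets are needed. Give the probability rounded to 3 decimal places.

0.295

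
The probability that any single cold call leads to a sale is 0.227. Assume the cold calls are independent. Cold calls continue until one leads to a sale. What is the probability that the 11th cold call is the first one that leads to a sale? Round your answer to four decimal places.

0.0173

Geometric (trials to first success), p = 0.227.
P(Y = 11) = (1−p)^10 · p = 0.076172 · 0.227 = 0.017291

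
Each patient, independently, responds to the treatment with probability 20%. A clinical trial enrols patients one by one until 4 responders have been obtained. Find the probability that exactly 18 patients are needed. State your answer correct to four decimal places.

0.0479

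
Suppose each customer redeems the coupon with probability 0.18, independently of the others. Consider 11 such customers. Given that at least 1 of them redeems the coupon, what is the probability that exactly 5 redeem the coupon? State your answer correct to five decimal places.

X ~ Binomial(11, 0.18). Want P(X=5 | X≥1) = P(X=5) / P(X≥1).
P(X=5) = C(11,5)·0.18^5·0.82^6 = 0.0265392
P(X≥1) = 1 − 0.1127074 = 0.8872926
Ratio = 0.0265392 / 0.8872926 = 0.0299103

0.02991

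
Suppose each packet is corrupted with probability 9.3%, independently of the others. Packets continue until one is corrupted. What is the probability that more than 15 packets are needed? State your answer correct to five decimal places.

Y = number of packets to the first success; geometric, p = 0.093.
P(Y > 15) = P(first 15 all fail) = (1−p)^15 = 0.2312647

0.23126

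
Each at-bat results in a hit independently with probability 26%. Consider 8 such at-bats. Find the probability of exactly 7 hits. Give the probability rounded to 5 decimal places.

0.00048

X ~ Binomial(n=8, p=0.26).
P(X=7) = C(8,7) · p^7 · (1−p)^1
= 8 · 8.0318e-05 · 0.74 = 0.0004755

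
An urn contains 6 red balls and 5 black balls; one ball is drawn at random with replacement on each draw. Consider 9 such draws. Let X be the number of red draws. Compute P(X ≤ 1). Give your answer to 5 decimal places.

X ~ Binomial(9, 0.545455); P(X ≤ 1) = Σ C(9,k) p^k (1−p)^(9−k) over k:
  k=0: C(9,0)·0.545455^0·0.454545^9 = 0.0008283
  k=1: C(9,1)·0.545455^1·0.454545^8 = 0.0089458
Total = 0.0097741

0.00977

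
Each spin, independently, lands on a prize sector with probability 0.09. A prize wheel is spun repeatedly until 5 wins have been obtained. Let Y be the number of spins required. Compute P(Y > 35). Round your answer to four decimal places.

0.7968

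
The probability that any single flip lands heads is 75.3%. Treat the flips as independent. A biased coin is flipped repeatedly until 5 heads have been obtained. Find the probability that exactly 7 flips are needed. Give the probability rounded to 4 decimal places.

0.2215

Y = trial on which the fifth success occurs; negative binomial, r=5, p=0.753.
P(Y=7) = C(6,4) · p^5 · (1−p)^2
= 15 · 0.24209 · 0.061009 = 0.221544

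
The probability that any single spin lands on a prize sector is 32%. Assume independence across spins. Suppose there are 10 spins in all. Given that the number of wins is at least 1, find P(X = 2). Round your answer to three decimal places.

0.215

X ~ Binomial(10, 0.32). Want P(X=2 | X≥1) = P(X=2) / P(X≥1).
P(X=2) = C(10,2)·0.32^2·0.68^8 = 0.21066
P(X≥1) = 1 − 0.02114 = 0.97886
Ratio = 0.21066 / 0.97886 = 0.21521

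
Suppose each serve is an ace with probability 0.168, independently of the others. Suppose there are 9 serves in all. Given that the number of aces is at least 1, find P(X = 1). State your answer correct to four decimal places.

X ~ Binomial(9, 0.168). Want P(X=1 | X≥1) = P(X=1) / P(X≥1).
P(X=1) = C(9,1)·0.168^1·0.832^8 = 0.347167
P(X≥1) = 1 − 0.191034 = 0.808966
Ratio = 0.347167 / 0.808966 = 0.429149

0.4291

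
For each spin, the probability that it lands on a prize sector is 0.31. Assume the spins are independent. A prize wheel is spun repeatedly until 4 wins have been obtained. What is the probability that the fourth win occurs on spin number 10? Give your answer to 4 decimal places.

Y = trial on which the fourth success occurs; negative binomial, r=4, p=0.31.
P(Y=10) = C(9,3) · p^4 · (1−p)^6
= 84 · 0.0092352 · 0.10792 = 0.083718

0.0837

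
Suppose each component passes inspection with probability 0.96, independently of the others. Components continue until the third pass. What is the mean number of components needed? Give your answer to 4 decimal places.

Y = total components until the third success; negative binomial with r=3, p=0.96.
E[Y] = r / p = 3 / 0.96 = 3.125000

3.1250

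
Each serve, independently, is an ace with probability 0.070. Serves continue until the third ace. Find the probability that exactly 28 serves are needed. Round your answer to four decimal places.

Y = trial on which the third success occurs; negative binomial, r=3, p=0.07.
P(Y=28) = C(27,2) · p^3 · (1−p)^25
= 351 · 0.000343 · 0.16296 = 0.019619

0.0196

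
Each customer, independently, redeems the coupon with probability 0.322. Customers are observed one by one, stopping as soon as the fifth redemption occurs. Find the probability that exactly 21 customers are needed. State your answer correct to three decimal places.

Y = trial on which the fifth success occurs; negative binomial, r=5, p=0.322.
P(Y=21) = C(20,4) · p^5 · (1−p)^16
= 4845 · 0.0034616 · 0.0019938 = 0.03344

0.033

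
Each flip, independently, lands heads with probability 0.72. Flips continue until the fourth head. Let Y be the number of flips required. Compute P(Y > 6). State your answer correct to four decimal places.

0.2196

Needing more than 6 flips ⇔ fewer than 4 successes in the first 6. With X ~ Binomial(6, 0.72), P(Y > 6) = P(X ≤ 3).
  k=0: C(6,0)·0.72^0·0.28^6 = 0.000482
  k=1: C(6,1)·0.72^1·0.28^5 = 0.007435
  k=2: C(6,2)·0.72^2·0.28^4 = 0.047796
  k=3: C(6,3)·0.72^3·0.28^3 = 0.163871
P(X ≤ 3) = 0.219583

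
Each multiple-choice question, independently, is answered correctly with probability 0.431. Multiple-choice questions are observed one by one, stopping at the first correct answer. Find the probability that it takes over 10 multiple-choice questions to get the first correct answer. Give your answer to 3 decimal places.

0.004

Y = number of multiple-choice questions to the first success; geometric, p = 0.431.
P(Y > 10) = P(first 10 all fail) = (1−p)^10 = 0.00356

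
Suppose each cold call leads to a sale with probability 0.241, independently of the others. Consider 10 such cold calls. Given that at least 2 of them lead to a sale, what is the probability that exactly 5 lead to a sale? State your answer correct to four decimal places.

X ~ Binomial(10, 0.241). Want P(X=5 | X≥2) = P(X=5) / P(X≥2).
P(X=5) = C(10,5)·0.241^5·0.759^5 = 0.051605
P(X≥2) = 1 − 0.063448 − 0.201462 = 0.735090
Ratio = 0.051605 / 0.735090 = 0.070203

0.0702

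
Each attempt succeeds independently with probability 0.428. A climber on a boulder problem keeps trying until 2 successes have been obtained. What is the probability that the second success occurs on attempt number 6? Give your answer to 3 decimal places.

0.098

Y = trial on which the second success occurs; negative binomial, r=2, p=0.428.
P(Y=6) = C(5,1) · p^2 · (1−p)^4
= 5 · 0.18318 · 0.10705 = 0.09805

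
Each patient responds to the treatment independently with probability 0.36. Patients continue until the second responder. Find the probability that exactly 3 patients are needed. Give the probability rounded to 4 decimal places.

Y = trial on which the second success occurs; negative binomial, r=2, p=0.36.
P(Y=3) = C(2,1) · p^2 · (1−p)^1
= 2 · 0.1296 · 0.64 = 0.165888

0.1659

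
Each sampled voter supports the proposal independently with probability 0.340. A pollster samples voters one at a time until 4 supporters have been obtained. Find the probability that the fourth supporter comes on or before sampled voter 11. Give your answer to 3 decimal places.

Finishing within 11 sampled voters ⇔ at least 4 successes in the first 11. With X ~ Binomial(11, 0.34), P(Y ≤ 11) = 1 − P(X ≤ 3).
  k=0: C(11,0)·0.34^0·0.66^11 = 0.01035
  k=1: C(11,1)·0.34^1·0.66^10 = 0.05866
  k=2: C(11,2)·0.34^2·0.66^9 = 0.15108
  k=3: C(11,3)·0.34^3·0.66^8 = 0.23349
1 − 0.45358 = 0.54642

0.546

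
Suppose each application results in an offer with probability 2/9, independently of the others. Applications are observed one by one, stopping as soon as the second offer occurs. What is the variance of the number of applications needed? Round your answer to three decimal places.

31.500

Y = total applications until the second success; negative binomial with r=2, p=0.222222.
Var(Y) = r(1−p)/p² = 2·0.777778 / 0.222222² = 31.50000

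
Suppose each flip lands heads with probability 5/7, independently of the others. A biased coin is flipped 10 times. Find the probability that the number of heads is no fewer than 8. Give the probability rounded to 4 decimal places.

0.4218

X ~ Binomial(10, 0.714286); P(X ≥ 8) = Σ C(10,k) p^k (1−p)^(10−k) over k:
  k=8: C(10,8)·0.714286^8·0.285714^2 = 0.248916
  k=9: C(10,9)·0.714286^9·0.285714^1 = 0.138286
  k=10: C(10,10)·0.714286^10·0.285714^0 = 0.034572
Total = 0.421774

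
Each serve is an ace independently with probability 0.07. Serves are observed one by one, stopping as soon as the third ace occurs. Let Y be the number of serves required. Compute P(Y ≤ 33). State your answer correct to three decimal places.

Finishing within 33 serves ⇔ at least 3 successes in the first 33. With X ~ Binomial(33, 0.07), P(Y ≤ 33) = 1 − P(X ≤ 2).
  k=0: C(33,0)·0.07^0·0.93^33 = 0.09119
  k=1: C(33,1)·0.07^1·0.93^32 = 0.22650
  k=2: C(33,2)·0.07^2·0.93^31 = 0.27277
1 − 0.59046 = 0.40954

0.410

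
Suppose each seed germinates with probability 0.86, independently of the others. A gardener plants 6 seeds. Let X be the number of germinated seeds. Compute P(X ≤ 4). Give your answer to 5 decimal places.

0.20027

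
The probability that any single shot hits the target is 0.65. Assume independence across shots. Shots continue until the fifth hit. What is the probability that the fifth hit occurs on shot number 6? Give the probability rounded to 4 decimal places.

Y = trial on which the fifth success occurs; negative binomial, r=5, p=0.65.
P(Y=6) = C(5,4) · p^5 · (1−p)^1
= 5 · 0.11603 · 0.35 = 0.203051

0.2031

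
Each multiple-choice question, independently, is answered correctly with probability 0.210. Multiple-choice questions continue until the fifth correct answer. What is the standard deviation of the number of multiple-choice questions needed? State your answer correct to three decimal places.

9.464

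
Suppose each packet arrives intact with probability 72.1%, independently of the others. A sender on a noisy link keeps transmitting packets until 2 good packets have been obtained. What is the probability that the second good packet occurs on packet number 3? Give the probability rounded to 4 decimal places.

Y = trial on which the second success occurs; negative binomial, r=2, p=0.721.
P(Y=3) = C(2,1) · p^2 · (1−p)^1
= 2 · 0.51984 · 0.279 = 0.290071

0.2901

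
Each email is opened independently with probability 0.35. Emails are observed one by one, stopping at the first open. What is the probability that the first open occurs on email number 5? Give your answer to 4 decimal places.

Geometric (trials to first success), p = 0.35.
P(Y = 5) = (1−p)^4 · p = 0.17851 · 0.35 = 0.062477

0.0625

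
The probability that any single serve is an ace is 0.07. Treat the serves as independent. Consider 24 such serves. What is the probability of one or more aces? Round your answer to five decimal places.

0.82478

P(at least one) = 1 − P(none) = 1 − (1 − 0.07)^24
= 1 − 0.1752229 = 0.8247771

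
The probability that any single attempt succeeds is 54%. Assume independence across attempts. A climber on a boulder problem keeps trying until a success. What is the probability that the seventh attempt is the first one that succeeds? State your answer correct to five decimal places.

Geometric (trials to first success), p = 0.54.
P(Y = 7) = (1−p)^6 · p = 0.0094743 · 0.54 = 0.0051161

0.00512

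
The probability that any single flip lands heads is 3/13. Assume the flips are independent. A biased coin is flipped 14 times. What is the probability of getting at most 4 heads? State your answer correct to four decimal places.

0.7956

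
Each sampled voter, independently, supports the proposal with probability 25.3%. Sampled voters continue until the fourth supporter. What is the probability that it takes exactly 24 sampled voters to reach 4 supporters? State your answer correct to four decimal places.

Y = trial on which the fourth success occurs; negative binomial, r=4, p=0.253.
P(Y=24) = C(23,3) · p^4 · (1−p)^20
= 1771 · 0.0040972 · 0.0029269 = 0.021238

0.0212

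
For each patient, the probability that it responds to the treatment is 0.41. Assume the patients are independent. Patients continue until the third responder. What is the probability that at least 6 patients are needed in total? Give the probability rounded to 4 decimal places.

Needing more than 5 patients ⇔ fewer than 3 successes in the first 5. With X ~ Binomial(5, 0.41), P(Y > 5) = P(X ≤ 2).
  k=0: C(5,0)·0.41^0·0.59^5 = 0.071492
  k=1: C(5,1)·0.41^1·0.59^4 = 0.248406
  k=2: C(5,2)·0.41^2·0.59^3 = 0.345242
P(X ≤ 2) = 0.665140

0.6651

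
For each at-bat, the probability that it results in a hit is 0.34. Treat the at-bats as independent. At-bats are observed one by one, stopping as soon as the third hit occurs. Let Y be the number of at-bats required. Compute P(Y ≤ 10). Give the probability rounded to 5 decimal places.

Finishing within 10 at-bats ⇔ at least 3 successes in the first 10. With X ~ Binomial(10, 0.34), P(Y ≤ 10) = 1 − P(X ≤ 2).
  k=0: C(10,0)·0.34^0·0.66^10 = 0.0156834
  k=1: C(10,1)·0.34^1·0.66^9 = 0.0807931
  k=2: C(10,2)·0.34^2·0.66^8 = 0.1872931
1 − 0.2837696 = 0.7162304

0.71623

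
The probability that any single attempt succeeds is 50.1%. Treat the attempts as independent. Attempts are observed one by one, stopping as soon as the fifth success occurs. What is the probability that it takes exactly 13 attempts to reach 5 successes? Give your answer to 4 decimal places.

Y = trial on which the fifth success occurs; negative binomial, r=5, p=0.501.
P(Y=13) = C(12,4) · p^5 · (1−p)^8
= 495 · 0.031564 · 0.0038442 = 0.060062

0.0601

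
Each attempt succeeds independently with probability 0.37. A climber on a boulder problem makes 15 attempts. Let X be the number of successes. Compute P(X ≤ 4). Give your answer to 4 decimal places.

0.2938

X ~ Binomial(15, 0.37); P(X ≤ 4) = Σ C(15,k) p^k (1−p)^(15−k) over k:
  k=0: C(15,0)·0.37^0·0.63^15 = 0.000977
  k=1: C(15,1)·0.37^1·0.63^14 = 0.008611
  k=2: C(15,2)·0.37^2·0.63^13 = 0.035401
  k=3: C(15,3)·0.37^3·0.63^12 = 0.090096
  k=4: C(15,4)·0.37^4·0.63^11 = 0.158740
Total = 0.293825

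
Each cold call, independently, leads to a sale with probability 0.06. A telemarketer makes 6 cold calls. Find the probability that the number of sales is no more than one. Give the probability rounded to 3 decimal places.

X ~ Binomial(6, 0.06); P(X ≤ 1) = Σ C(6,k) p^k (1−p)^(6−k) over k:
  k=0: C(6,0)·0.06^0·0.94^6 = 0.68987
  k=1: C(6,1)·0.06^1·0.94^5 = 0.26421
Total = 0.95408

0.954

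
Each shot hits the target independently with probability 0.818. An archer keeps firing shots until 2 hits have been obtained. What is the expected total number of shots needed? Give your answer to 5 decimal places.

Y = total shots until the second success; negative binomial with r=2, p=0.818.
E[Y] = r / p = 2 / 0.818 = 2.4449878

2.44499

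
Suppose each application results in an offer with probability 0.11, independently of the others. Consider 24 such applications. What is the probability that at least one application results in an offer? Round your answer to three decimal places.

0.939

P(at least one) = 1 − P(none) = 1 − (1 − 0.11)^24
= 1 − 0.06100 = 0.93900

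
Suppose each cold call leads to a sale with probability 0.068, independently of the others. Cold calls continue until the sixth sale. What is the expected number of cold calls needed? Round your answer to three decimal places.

88.235

Y = total cold calls until the sixth success; negative binomial with r=6, p=0.068.
E[Y] = r / p = 6 / 0.068 = 88.23529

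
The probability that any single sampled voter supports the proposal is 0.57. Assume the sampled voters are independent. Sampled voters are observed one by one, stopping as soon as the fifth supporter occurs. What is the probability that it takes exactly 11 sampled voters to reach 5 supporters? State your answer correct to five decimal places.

Y = trial on which the fifth success occurs; negative binomial, r=5, p=0.57.
P(Y=11) = C(10,4) · p^5 · (1−p)^6
= 210 · 0.060169 · 0.0063214 = 0.0798738

0.07987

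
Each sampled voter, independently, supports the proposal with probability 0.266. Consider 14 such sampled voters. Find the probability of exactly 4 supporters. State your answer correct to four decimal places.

X ~ Binomial(n=14, p=0.266).
P(X=4) = C(14,4) · p^4 · (1−p)^10
= 1001 · 0.0050064 · 0.04539 = 0.227468

0.2275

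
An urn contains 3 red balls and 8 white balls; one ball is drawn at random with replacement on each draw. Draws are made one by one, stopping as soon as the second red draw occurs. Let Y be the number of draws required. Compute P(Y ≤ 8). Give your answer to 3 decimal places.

Finishing within 8 draws ⇔ at least 2 successes in the first 8. With X ~ Binomial(8, 0.272727), P(Y ≤ 8) = 1 − P(X ≤ 1).
  k=0: C(8,0)·0.272727^0·0.727273^8 = 0.07827
  k=1: C(8,1)·0.272727^1·0.727273^7 = 0.23480
1 − 0.31307 = 0.68693

0.687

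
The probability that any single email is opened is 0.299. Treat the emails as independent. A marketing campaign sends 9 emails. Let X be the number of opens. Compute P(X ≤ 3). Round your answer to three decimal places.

0.732

X ~ Binomial(9, 0.299); P(X ≤ 3) = Σ C(9,k) p^k (1−p)^(9−k) over k:
  k=0: C(9,0)·0.299^0·0.701^9 = 0.04088
  k=1: C(9,1)·0.299^1·0.701^8 = 0.15691
  k=2: C(9,2)·0.299^2·0.701^7 = 0.26771
  k=3: C(9,3)·0.299^3·0.701^6 = 0.26644
Total = 0.73194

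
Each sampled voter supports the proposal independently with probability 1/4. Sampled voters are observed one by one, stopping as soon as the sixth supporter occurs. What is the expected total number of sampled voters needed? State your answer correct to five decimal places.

Y = total sampled voters until the sixth success; negative binomial with r=6, p=0.25.
E[Y] = r / p = 6 / 0.25 = 24.0000000

24.00000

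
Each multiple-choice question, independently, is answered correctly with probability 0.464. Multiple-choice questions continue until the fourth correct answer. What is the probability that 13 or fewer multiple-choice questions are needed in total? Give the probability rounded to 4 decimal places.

0.9228

Finishing within 13 multiple-choice questions ⇔ at least 4 successes in the first 13. With X ~ Binomial(13, 0.464), P(Y ≤ 13) = 1 − P(X ≤ 3).
  k=0: C(13,0)·0.464^0·0.536^13 = 0.000301
  k=1: C(13,1)·0.464^1·0.536^12 = 0.003392
  k=2: C(13,2)·0.464^2·0.536^11 = 0.017617
  k=3: C(13,3)·0.464^3·0.536^10 = 0.055920
1 − 0.077231 = 0.922769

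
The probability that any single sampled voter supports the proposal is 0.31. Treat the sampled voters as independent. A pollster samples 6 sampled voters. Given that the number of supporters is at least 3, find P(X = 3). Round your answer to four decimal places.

X ~ Binomial(6, 0.31). Want P(X=3 | X≥3) = P(X=3) / P(X≥3).
P(X=3) = C(6,3)·0.31^3·0.69^3 = 0.195732
P(X≥3) = 1 − 0.107918 − 0.290910 − 0.326747 = 0.274425
Ratio = 0.195732 / 0.274425 = 0.713244

0.7132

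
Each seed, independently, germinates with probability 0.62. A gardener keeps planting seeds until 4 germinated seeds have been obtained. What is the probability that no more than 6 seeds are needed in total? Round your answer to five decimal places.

0.58573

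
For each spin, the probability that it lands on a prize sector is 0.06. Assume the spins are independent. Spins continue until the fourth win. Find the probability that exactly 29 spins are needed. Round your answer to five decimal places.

0.00904

Y = trial on which the fourth success occurs; negative binomial, r=4, p=0.06.
P(Y=29) = C(28,3) · p^4 · (1−p)^25
= 3276 · 1.296e-05 · 0.21291 = 0.0090395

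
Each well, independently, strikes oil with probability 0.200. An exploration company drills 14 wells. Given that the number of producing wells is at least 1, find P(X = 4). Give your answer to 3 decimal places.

X ~ Binomial(14, 0.20). Want P(X=4 | X≥1) = P(X=4) / P(X≥1).
P(X=4) = C(14,4)·0.20^4·0.80^10 = 0.17197
P(X≥1) = 1 − 0.04398 = 0.95602
Ratio = 0.17197 / 0.95602 = 0.17988

0.180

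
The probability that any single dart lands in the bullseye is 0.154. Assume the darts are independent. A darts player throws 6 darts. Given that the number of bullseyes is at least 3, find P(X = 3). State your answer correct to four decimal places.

0.8720

X ~ Binomial(6, 0.154). Want P(X=3 | X≥3) = P(X=3) / P(X≥3).
P(X=3) = C(6,3)·0.154^3·0.846^3 = 0.044229
P(X≥3) = 1 − 0.366625 − 0.400427 − 0.182228 = 0.050720
Ratio = 0.044229 / 0.050720 = 0.872017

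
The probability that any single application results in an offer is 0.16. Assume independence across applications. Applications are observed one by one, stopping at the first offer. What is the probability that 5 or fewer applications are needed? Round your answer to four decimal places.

0.5818

Y = number of applications to the first success; geometric, p = 0.16.
P(Y ≤ 5) = 1 − (1−p)^5 = 1 − 0.418212 = 0.581788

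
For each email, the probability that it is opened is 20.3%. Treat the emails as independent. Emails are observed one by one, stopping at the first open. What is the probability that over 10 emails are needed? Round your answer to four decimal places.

0.1034

Y = number of emails to the first success; geometric, p = 0.203.
P(Y > 10) = P(first 10 all fail) = (1−p)^10 = 0.103415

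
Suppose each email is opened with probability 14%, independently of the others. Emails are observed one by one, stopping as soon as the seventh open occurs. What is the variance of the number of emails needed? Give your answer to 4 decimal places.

307.1429

Y = total emails until the seventh success; negative binomial with r=7, p=0.14.
Var(Y) = r(1−p)/p² = 7·0.86 / 0.14² = 307.142857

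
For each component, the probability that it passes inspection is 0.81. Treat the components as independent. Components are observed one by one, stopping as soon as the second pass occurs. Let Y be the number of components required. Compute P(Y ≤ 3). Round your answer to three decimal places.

Finishing within 3 components ⇔ at least 2 successes in the first 3. With X ~ Binomial(3, 0.81), P(Y ≤ 3) = 1 − P(X ≤ 1).
  k=0: C(3,0)·0.81^0·0.19^3 = 0.00686
  k=1: C(3,1)·0.81^1·0.19^2 = 0.08772
1 − 0.09458 = 0.90542

0.905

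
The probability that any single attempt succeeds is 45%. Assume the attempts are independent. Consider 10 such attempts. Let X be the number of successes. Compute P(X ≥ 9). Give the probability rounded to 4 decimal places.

0.0045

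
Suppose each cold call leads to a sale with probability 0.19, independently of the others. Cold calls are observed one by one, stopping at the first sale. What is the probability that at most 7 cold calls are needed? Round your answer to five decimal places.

0.77123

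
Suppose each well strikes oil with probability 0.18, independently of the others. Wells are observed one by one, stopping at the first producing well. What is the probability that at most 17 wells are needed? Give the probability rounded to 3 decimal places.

0.966

Y = number of wells to the first success; geometric, p = 0.18.
P(Y ≤ 17) = 1 − (1−p)^17 = 1 − 0.03426 = 0.96574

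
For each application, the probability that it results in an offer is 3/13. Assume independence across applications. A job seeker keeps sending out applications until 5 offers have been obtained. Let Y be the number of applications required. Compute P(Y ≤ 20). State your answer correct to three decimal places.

Finishing within 20 applications ⇔ at least 5 successes in the first 20. With X ~ Binomial(20, 0.230769), P(Y ≤ 20) = 1 − P(X ≤ 4).
  k=0: C(20,0)·0.230769^0·0.769231^20 = 0.00526
  k=1: C(20,1)·0.230769^1·0.769231^19 = 0.03157
  k=2: C(20,2)·0.230769^2·0.769231^18 = 0.08998
  k=3: C(20,3)·0.230769^3·0.769231^17 = 0.16196
  k=4: C(20,4)·0.230769^4·0.769231^16 = 0.20650
1 − 0.49526 = 0.50474

0.505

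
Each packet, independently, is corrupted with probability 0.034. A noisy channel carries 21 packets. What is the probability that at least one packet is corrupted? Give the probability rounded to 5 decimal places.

P(at least one) = 1 − P(none) = 1 − (1 − 0.034)^21
= 1 − 0.4836372 = 0.5163628

0.51636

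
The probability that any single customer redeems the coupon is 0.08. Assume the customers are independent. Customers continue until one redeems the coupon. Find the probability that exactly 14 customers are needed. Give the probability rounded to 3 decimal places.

0.027

Geometric (trials to first success), p = 0.08.
P(Y = 14) = (1−p)^13 · p = 0.33825 · 0.08 = 0.02706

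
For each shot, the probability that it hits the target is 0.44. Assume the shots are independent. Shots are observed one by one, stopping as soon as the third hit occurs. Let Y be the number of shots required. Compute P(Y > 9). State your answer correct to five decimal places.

0.16409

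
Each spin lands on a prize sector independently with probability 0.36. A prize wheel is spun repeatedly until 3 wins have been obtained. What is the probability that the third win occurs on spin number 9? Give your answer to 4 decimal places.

Y = trial on which the third success occurs; negative binomial, r=3, p=0.36.
P(Y=9) = C(8,2) · p^3 · (1−p)^6
= 28 · 0.046656 · 0.068719 = 0.089773

0.0898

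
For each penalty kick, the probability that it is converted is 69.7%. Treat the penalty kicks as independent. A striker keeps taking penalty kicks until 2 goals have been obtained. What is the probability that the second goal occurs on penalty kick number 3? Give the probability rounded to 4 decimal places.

0.2944

Y = trial on which the second success occurs; negative binomial, r=2, p=0.697.
P(Y=3) = C(2,1) · p^2 · (1−p)^1
= 2 · 0.48581 · 0.303 = 0.294400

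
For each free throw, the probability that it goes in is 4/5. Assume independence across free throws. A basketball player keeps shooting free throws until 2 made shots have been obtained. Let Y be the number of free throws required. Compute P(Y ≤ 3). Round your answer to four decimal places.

0.8960

Finishing within 3 free throws ⇔ at least 2 successes in the first 3. With X ~ Binomial(3, 0.80), P(Y ≤ 3) = 1 − P(X ≤ 1).
  k=0: C(3,0)·0.80^0·0.20^3 = 0.008000
  k=1: C(3,1)·0.80^1·0.20^2 = 0.096000
1 − 0.104000 = 0.896000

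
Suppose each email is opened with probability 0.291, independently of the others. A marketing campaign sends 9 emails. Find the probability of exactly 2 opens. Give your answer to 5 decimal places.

X ~ Binomial(n=9, p=0.291).
P(X=2) = C(9,2) · p^2 · (1−p)^7
= 36 · 0.084681 · 0.090058 = 0.2745441

0.27454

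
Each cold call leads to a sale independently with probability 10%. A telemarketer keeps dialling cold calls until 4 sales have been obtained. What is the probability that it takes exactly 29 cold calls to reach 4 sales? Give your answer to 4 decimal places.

0.0235

Y = trial on which the fourth success occurs; negative binomial, r=4, p=0.10.
P(Y=29) = C(28,3) · p^4 · (1−p)^25
= 3276 · 0.0001 · 0.07179 = 0.023518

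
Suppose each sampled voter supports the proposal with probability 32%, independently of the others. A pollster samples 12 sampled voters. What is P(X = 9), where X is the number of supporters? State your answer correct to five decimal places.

0.00243

X ~ Binomial(n=12, p=0.32).
P(X=9) = C(12,9) · p^9 · (1−p)^3
= 220 · 3.5184e-05 · 0.31443 = 0.0024339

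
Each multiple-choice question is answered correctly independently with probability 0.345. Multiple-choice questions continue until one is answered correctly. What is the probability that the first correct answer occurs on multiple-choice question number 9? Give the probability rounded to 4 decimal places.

0.0117

Geometric (trials to first success), p = 0.345.
P(Y = 9) = (1−p)^8 · p = 0.033879 · 0.345 = 0.011688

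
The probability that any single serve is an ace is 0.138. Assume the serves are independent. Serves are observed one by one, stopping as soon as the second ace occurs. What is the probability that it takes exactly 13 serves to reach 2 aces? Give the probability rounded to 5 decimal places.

0.04462

Y = trial on which the second success occurs; negative binomial, r=2, p=0.138.
P(Y=13) = C(12,1) · p^2 · (1−p)^11
= 12 · 0.019044 · 0.19525 = 0.0446189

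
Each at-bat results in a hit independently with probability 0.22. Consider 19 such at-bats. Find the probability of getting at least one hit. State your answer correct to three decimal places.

P(at least one) = 1 − P(none) = 1 − (1 − 0.22)^19
= 1 − 0.00891 = 0.99109

0.991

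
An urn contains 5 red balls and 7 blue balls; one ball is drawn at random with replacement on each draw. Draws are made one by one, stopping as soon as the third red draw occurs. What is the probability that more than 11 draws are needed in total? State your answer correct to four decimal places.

0.0982

Needing more than 11 draws ⇔ fewer than 3 successes in the first 11. With X ~ Binomial(11, 0.416667), P(Y > 11) = P(X ≤ 2).
  k=0: C(11,0)·0.416667^0·0.583333^11 = 0.002661
  k=1: C(11,1)·0.416667^1·0.583333^10 = 0.020910
  k=2: C(11,2)·0.416667^2·0.583333^9 = 0.074678
P(X ≤ 2) = 0.098249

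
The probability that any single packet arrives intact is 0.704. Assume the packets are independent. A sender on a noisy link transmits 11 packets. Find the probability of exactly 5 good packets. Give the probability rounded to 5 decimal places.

0.05373

X ~ Binomial(n=11, p=0.704).
P(X=5) = C(11,5) · p^5 · (1−p)^6
= 462 · 0.17293 · 0.00067259 = 0.0537348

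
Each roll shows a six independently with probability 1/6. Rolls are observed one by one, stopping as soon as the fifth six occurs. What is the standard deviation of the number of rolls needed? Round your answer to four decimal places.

12.2474

Y = total rolls until the fifth success; negative binomial with r=5, p=0.166667.
SD(Y) = √[r(1−p)/p²] = √(150.000000) = 12.247449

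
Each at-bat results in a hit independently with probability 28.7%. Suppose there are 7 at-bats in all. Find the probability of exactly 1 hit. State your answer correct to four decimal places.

X ~ Binomial(n=7, p=0.287).
P(X=1) = C(7,1) · p^1 · (1−p)^6
= 7 · 0.287 · 0.13138 = 0.263947

0.2639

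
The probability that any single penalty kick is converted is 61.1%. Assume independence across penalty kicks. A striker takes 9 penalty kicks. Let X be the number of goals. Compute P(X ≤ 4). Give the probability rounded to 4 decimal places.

0.2440

X ~ Binomial(9, 0.611); P(X ≤ 4) = Σ C(9,k) p^k (1−p)^(9−k) over k:
  k=0: C(9,0)·0.611^0·0.389^9 = 0.000204
  k=1: C(9,1)·0.611^1·0.389^8 = 0.002883
  k=2: C(9,2)·0.611^2·0.389^7 = 0.018115
  k=3: C(9,3)·0.611^3·0.389^6 = 0.066390
  k=4: C(9,4)·0.611^4·0.389^5 = 0.156417
Total = 0.244008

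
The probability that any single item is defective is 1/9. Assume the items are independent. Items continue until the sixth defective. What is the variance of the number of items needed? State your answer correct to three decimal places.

Y = total items until the sixth success; negative binomial with r=6, p=0.111111.
Var(Y) = r(1−p)/p² = 6·0.888889 / 0.111111² = 432.00000

432.000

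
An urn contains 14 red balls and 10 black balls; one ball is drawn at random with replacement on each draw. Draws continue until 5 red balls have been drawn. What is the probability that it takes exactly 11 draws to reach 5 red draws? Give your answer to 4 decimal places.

Y = trial on which the fifth success occurs; negative binomial, r=5, p=0.583333.
P(Y=11) = C(10,4) · p^5 · (1−p)^6
= 210 · 0.067544 · 0.0052328 = 0.074223

0.0742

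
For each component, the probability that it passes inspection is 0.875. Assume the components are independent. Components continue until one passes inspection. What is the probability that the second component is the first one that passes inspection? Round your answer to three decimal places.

Geometric (trials to first success), p = 0.875.
P(Y = 2) = (1−p)^1 · p = 0.125 · 0.875 = 0.10938

0.109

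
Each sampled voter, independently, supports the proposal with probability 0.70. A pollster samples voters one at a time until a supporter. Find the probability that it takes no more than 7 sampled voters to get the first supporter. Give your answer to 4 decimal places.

0.9998

Y = number of sampled voters to the first success; geometric, p = 0.70.
P(Y ≤ 7) = 1 − (1−p)^7 = 1 − 0.000219 = 0.999781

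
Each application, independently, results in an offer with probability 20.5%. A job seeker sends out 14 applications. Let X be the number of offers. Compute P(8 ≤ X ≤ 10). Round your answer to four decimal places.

0.0028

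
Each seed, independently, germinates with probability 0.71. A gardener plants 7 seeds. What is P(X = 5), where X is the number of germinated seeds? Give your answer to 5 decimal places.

X ~ Binomial(n=7, p=0.71).
P(X=5) = C(7,5) · p^5 · (1−p)^2
= 21 · 0.18042 · 0.0841 = 0.3186449

0.31864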